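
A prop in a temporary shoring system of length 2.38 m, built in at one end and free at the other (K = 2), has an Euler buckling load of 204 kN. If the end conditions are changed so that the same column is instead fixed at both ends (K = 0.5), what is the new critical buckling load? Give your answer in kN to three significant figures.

P_cr ∝ 1/K², so P_cr,new = P_cr,old × (K_old/K_new)² = 204 × (2/0.5)²
= 204 × 16.00 = 3260 kN

P_cr ≈ 3260 kN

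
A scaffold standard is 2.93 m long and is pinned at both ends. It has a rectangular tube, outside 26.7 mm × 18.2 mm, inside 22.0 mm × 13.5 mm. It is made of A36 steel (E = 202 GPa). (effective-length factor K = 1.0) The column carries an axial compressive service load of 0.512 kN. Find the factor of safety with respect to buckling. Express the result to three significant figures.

n ≈ 4.04

Weak-axis I_min = (h_o·b_o³ − h_i·b_i³)/12 with b_o = 18.2, b_i = 13.50 mm (shorter outer/inner sides).
I_min = (26.7×18.2³ − 22.00×13.50³)/12 = 8.903×10^3 mm⁴
I = 8.903×10^3 mm⁴ = 8.903×10^-9 m⁴
Effective length L_e = K·L = 1 × 2.93 = 2.930 m
P_cr = π²EI / L_e² = π² × 202×10⁹ × 8.903×10^-9 / 2.930² = 2.068×10^3 N
Factor of safety n = P_cr / P = 2.0675 / 0.512 = 4.04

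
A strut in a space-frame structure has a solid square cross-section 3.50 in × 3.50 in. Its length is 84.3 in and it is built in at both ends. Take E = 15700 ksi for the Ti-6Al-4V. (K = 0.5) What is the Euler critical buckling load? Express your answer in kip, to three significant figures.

P_cr ≈ 1090 kip

I = a⁴/12 = 3.50⁴/12 = 12.51 in⁴
Effective length L_e = K·L = 0.5 × 84.3 = 42.15 in
P_cr = π²EI / L_e² = π² × 15700×10³ × 12.51 / 42.15² = 1.091×10^6 lb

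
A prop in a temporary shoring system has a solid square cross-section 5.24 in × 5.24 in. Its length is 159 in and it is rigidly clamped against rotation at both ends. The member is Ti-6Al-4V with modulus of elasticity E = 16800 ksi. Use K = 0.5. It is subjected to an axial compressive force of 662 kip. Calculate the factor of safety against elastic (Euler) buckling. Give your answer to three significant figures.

n ≈ 2.49

I = a⁴/12 = 5.24⁴/12 = 62.83 in⁴
Effective length L_e = K·L = 0.5 × 159 = 79.50 in
P_cr = π²EI / L_e² = π² × 16800×10³ × 62.83 / 79.50² = 1.648×10^6 lb
Factor of safety n = P_cr / P = 1648.2 / 662 = 2.49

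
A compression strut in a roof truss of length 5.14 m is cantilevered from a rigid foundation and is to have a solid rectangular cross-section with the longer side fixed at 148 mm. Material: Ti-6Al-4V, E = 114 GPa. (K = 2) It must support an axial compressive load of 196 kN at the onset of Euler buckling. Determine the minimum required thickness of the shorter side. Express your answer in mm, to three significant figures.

L_e = K·L = 2 × 5.14 = 10.28 m
Required I = P_cr·L_e²/(π²E) = 1.960×10^5 × 10.28² / (π² × 1.14×10^11) = 1.841×10^-5 m⁴
I_req = 1.841×10^7 mm⁴
Rectangle, weak axis: I_min = h·b³/12 with h = 148 mm fixed  ⇒  b = (12I/h)^(1/3) = 114 mm

b ≈ 114 mm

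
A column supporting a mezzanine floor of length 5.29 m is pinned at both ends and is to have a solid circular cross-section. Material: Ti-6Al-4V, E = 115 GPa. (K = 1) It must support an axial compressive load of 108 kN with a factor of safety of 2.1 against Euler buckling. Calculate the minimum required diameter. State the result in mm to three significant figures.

Required P_cr = n·P = 2.1 × 108 = 226.8 kN
L_e = K·L = 1 × 5.29 = 5.290 m
Required I = P_cr·L_e²/(π²E) = 2.268×10^5 × 5.290² / (π² × 1.15×10^11) = 5.592×10^-6 m⁴
I_req = 5.592×10^6 mm⁴
Solid circle: I = πd⁴/64  ⇒  d = (64I/π)^(1/4) = (64×5.592×10^6/π)^(1/4) = 103 mm

d ≈ 103 mm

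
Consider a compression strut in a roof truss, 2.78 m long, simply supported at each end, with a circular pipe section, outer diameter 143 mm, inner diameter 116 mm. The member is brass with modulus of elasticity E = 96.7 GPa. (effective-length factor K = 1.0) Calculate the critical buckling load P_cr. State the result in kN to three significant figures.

P_cr ≈ 1440 kN

d_o = 143 mm, d_i = 116 mm
I = π(d_o⁴ − d_i⁴)/64 = π(143⁴ − 116.0⁴)/64 = 1.164×10^7 mm⁴
I = 1.164×10^7 mm⁴ = 1.164×10^-5 m⁴
Effective length L_e = K·L = 1 × 2.78 = 2.780 m
P_cr = π²EI / L_e² = π² × 96.7×10⁹ × 1.164×10^-5 / 2.780² = 1.437×10^6 N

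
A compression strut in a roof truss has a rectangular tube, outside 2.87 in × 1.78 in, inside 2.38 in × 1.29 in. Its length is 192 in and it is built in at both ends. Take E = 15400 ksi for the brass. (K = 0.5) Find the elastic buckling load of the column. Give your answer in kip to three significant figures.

Weak-axis I_min = (h_o·b_o³ − h_i·b_i³)/12 with b_o = 1.78, b_i = 1.290 in (shorter outer/inner sides).
I_min = (2.87×1.78³ − 2.380×1.290³)/12 = 0.9231 in⁴
Effective length L_e = K·L = 0.5 × 192 = 96.00 in
P_cr = π²EI / L_e² = π² × 15400×10³ × 0.9231 / 96.00² = 1.522×10^4 lb

P_cr ≈ 15.2 kip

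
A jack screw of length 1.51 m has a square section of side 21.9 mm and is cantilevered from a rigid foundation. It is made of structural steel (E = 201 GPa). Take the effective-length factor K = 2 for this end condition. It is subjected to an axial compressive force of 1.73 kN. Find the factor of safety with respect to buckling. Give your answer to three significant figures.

I = a⁴/12 = 21.9⁴/12 = 1.917×10^4 mm⁴
I = 1.917×10^4 mm⁴ = 1.917×10^-8 m⁴
Effective length L_e = K·L = 2 × 1.51 = 3.020 m
P_cr = π²EI / L_e² = π² × 201×10⁹ × 1.917×10^-8 / 3.020² = 4.169×10^3 N
Factor of safety n = P_cr / P = 4.1694 / 1.73 = 2.41

n ≈ 2.41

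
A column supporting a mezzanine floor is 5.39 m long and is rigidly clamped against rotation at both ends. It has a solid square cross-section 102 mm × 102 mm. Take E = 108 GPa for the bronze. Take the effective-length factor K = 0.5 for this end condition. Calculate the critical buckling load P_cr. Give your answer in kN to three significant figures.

I = a⁴/12 = 102⁴/12 = 9.020×10^6 mm⁴
I = 9.020×10^6 mm⁴ = 9.020×10^-6 m⁴
Effective length L_e = K·L = 0.5 × 5.39 = 2.695 m
P_cr = π²EI / L_e² = π² × 108×10⁹ × 9.020×10^-6 / 2.695² = 1.324×10^6 N

P_cr ≈ 1320 kN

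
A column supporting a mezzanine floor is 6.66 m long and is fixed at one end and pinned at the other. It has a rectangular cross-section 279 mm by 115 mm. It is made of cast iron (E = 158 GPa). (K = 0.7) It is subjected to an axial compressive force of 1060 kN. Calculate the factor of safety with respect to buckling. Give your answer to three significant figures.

n ≈ 2.39

Buckling occurs about the weak axis: I_min = h·b³/12 with b = 115 mm (the shorter side).
I_min = 279×115³/12 = 3.536×10^7 mm⁴
I = 3.536×10^7 mm⁴ = 3.536×10^-5 m⁴
Effective length L_e = K·L = 0.7 × 6.66 = 4.662 m
P_cr = π²EI / L_e² = π² × 158×10⁹ × 3.536×10^-5 / 4.662² = 2.537×10^6 N
Factor of safety n = P_cr / P = 2537.0 / 1060 = 2.39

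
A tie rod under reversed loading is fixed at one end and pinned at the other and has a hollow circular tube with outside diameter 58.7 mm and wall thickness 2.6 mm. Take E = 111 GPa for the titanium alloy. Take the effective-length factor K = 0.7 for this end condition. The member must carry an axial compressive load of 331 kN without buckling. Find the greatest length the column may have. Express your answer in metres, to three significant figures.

Inner diameter d_i = 58.7 − 2×2.6 = 53.50 mm
I = π(d_o⁴ − d_i⁴)/64 = π(58.7⁴ − 53.50⁴)/64 = 1.807×10^5 mm⁴
I = 1.807×10^-7 m⁴
At the buckling limit P_cr = P = 3.310×10^5 N
From P_cr = π²EI/(K·L)²:  L = (1/K)·√(π²EI/P_cr) = (1/0.7)·√(π²×1.11×10^11×1.807×10^-7/3.310×10^5)
L = 1.10 m

L_max ≈ 1.10 m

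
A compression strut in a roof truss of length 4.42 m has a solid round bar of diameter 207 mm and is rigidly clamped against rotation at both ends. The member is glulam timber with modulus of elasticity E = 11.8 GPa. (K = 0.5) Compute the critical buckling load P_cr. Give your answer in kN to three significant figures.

I = πd⁴/64 = π×207⁴/64 = 9.013×10^7 mm⁴
I = 9.013×10^7 mm⁴ = 9.013×10^-5 m⁴
Effective length L_e = K·L = 0.5 × 4.42 = 2.210 m
P_cr = π²EI / L_e² = π² × 11.8×10⁹ × 9.013×10^-5 / 2.210² = 2.149×10^6 N

P_cr ≈ 2150 kN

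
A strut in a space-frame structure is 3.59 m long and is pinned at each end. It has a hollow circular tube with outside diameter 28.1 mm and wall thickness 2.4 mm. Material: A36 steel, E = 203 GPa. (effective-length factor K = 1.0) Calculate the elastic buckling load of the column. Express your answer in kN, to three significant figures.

Inner diameter d_i = 28.1 − 2×2.4 = 23.30 mm
I = π(d_o⁴ − d_i⁴)/64 = π(28.1⁴ − 23.30⁴)/64 = 1.614×10^4 mm⁴
I = 1.614×10^4 mm⁴ = 1.614×10^-8 m⁴
Effective length L_e = K·L = 1 × 3.59 = 3.590 m
P_cr = π²EI / L_e² = π² × 203×10⁹ × 1.614×10^-8 / 3.590² = 2.509×10^3 N

P_cr ≈ 2.51 kN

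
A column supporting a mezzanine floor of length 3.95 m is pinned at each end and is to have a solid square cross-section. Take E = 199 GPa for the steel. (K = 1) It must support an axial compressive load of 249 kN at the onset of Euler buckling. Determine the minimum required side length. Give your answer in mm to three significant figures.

L_e = K·L = 1 × 3.95 = 3.950 m
Required I = P_cr·L_e²/(π²E) = 2.490×10^5 × 3.950² / (π² × 1.99×10^11) = 1.978×10^-6 m⁴
I_req = 1.978×10^6 mm⁴
Solid square: I = a⁴/12  ⇒  a = (12I)^(1/4) = (12×1.978×10^6)^(1/4) = 69.8 mm

a ≈ 69.8 mm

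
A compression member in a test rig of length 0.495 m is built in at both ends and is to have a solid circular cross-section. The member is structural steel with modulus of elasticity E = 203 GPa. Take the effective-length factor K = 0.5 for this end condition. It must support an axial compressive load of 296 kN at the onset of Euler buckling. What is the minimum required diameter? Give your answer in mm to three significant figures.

L_e = K·L = 0.5 × 0.495 = 0.2475 m
Required I = P_cr·L_e²/(π²E) = 2.960×10^5 × 0.2475² / (π² × 2.03×10^11) = 9.050×10^-9 m⁴
I_req = 9.050×10^3 mm⁴
Solid circle: I = πd⁴/64  ⇒  d = (64I/π)^(1/4) = (64×9.050×10^3/π)^(1/4) = 20.7 mm

d ≈ 20.7 mm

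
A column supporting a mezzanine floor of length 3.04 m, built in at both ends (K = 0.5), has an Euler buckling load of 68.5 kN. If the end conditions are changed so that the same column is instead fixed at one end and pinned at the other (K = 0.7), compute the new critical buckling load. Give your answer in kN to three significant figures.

P_cr ∝ 1/K², so P_cr,new = P_cr,old × (K_old/K_new)² = 68.5 × (0.5/0.7)²
= 68.5 × 0.5102 = 34.9 kN

P_cr ≈ 34.9 kN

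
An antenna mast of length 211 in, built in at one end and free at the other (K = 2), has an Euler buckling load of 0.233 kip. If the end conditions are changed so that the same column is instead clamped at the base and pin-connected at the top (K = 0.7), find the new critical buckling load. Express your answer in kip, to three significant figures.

P_cr ∝ 1/K², so P_cr,new = P_cr,old × (K_old/K_new)² = 0.233 × (2/0.7)²
= 0.233 × 8.163 = 1.90 kip

P_cr ≈ 1.90 kip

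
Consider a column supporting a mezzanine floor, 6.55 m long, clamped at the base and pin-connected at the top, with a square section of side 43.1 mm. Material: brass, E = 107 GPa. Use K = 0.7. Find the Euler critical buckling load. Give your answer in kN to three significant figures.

P_cr ≈ 14.4 kN

I = a⁴/12 = 43.1⁴/12 = 2.876×10^5 mm⁴
I = 2.876×10^5 mm⁴ = 2.876×10^-7 m⁴
Effective length L_e = K·L = 0.7 × 6.55 = 4.585 m
P_cr = π²EI / L_e² = π² × 107×10⁹ × 2.876×10^-7 / 4.585² = 1.445×10^4 N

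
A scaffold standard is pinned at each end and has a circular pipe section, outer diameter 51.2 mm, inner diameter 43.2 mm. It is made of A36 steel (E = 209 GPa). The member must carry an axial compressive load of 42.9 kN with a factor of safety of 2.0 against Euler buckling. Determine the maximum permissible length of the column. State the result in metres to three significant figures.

L_max ≈ 2.00 m

d_o = 51.2 mm, d_i = 43.2 mm
I = π(d_o⁴ − d_i⁴)/64 = π(51.2⁴ − 43.20⁴)/64 = 1.664×10^5 mm⁴
I = 1.664×10^-7 m⁴
Required critical load P_cr = n·P = 2.0 × 42.9 = 85.80 kN = 8.580×10^4 N
From P_cr = π²EI/(K·L)²:  L = (1/K)·√(π²EI/P_cr) = (1/1)·√(π²×2.09×10^11×1.664×10^-7/8.580×10^4)
L = 2.00 m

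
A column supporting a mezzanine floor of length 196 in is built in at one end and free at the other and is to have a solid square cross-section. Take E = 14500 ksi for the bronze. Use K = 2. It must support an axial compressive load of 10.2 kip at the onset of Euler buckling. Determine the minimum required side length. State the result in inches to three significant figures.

L_e = K·L = 2 × 196 = 392.0 in
Required I = P_cr·L_e²/(π²E) = 1.020×10^4 × 392.0² / (π² × 1.45×10^7) = 10.95 in⁴
Solid square: I = a⁴/12  ⇒  a = (12I)^(1/4) = (12×10.95)^(1/4) = 3.39 in

a ≈ 3.39 in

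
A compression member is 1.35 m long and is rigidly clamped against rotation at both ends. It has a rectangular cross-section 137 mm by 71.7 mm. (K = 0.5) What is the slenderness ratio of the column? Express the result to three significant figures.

λ ≈ 32.6

Buckling occurs about the weak axis: I_min = h·b³/12 with b = 71.7 mm (the shorter side).
I_min = 137×71.7³/12 = 4.208×10^6 mm⁴
A = 9.823×10^3 mm²;  r_min = √(I/A) = √(4.208×10^6/9.823×10^3) = 20.70 mm
L_e = K·L = 0.5 × 1.35 m = 0.6750 m = 675.00 mm
λ = L_e / r_min = 675.00 / 20.70 = 32.6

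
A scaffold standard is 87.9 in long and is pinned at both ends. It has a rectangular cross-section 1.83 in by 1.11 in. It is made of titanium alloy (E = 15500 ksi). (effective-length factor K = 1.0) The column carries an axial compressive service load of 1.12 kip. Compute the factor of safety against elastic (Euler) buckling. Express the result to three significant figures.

Buckling occurs about the weak axis: I_min = h·b³/12 with b = 1.11 in (the shorter side).
I_min = 1.83×1.11³/12 = 0.2086 in⁴
Effective length L_e = K·L = 1 × 87.9 = 87.90 in
P_cr = π²EI / L_e² = π² × 15500×10³ × 0.2086 / 87.90² = 4.129×10^3 lb
Factor of safety n = P_cr / P = 4.1295 / 1.12 = 3.69

n ≈ 3.69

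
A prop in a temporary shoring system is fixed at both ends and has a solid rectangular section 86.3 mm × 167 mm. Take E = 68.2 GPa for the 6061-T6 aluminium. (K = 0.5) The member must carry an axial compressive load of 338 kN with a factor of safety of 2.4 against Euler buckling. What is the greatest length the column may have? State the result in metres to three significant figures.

Buckling occurs about the weak axis: I_min = h·b³/12 with b = 86.3 mm (the shorter side).
I_min = 167×86.3³/12 = 8.945×10^6 mm⁴
I = 8.945×10^-6 m⁴
Required critical load P_cr = n·P = 2.4 × 338 = 811.2 kN = 8.112×10^5 N
From P_cr = π²EI/(K·L)²:  L = (1/K)·√(π²EI/P_cr) = (1/0.5)·√(π²×6.82×10^10×8.945×10^-6/8.112×10^5)
L = 5.45 m

L_max ≈ 5.45 m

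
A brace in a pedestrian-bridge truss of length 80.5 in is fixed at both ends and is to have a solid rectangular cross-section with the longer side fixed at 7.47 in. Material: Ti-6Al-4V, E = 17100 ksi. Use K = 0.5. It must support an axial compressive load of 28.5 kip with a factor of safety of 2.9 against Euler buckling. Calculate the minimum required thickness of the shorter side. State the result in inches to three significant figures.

b ≈ 1.08 in

Required P_cr = n·P = 2.9 × 28.5 = 82.65 kip
L_e = K·L = 0.5 × 80.5 = 40.25 in
Required I = P_cr·L_e²/(π²E) = 8.265×10^4 × 40.25² / (π² × 1.71×10^7) = 0.7934 in⁴
Rectangle, weak axis: I_min = h·b³/12 with h = 7.47 in fixed  ⇒  b = (12I/h)^(1/3) = 1.08 in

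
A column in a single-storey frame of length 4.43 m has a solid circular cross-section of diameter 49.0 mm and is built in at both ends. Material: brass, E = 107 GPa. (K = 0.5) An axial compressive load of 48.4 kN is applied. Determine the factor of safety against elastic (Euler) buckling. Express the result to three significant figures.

I = πd⁴/64 = π×49.0⁴/64 = 2.830×10^5 mm⁴
I = 2.830×10^5 mm⁴ = 2.830×10^-7 m⁴
Effective length L_e = K·L = 0.5 × 4.43 = 2.215 m
P_cr = π²EI / L_e² = π² × 107×10⁹ × 2.830×10^-7 / 2.215² = 6.091×10^4 N
Factor of safety n = P_cr / P = 60.910 / 48.4 = 1.26

n ≈ 1.26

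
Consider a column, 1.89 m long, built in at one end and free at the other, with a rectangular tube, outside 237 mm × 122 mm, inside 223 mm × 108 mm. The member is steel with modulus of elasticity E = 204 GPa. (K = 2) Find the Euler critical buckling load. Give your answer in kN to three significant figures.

P_cr ≈ 1750 kN

Weak-axis I_min = (h_o·b_o³ − h_i·b_i³)/12 with b_o = 122, b_i = 108.0 mm (shorter outer/inner sides).
I_min = (237×122³ − 223.0×108.0³)/12 = 1.245×10^7 mm⁴
I = 1.245×10^7 mm⁴ = 1.245×10^-5 m⁴
Effective length L_e = K·L = 2 × 1.89 = 3.780 m
P_cr = π²EI / L_e² = π² × 204×10⁹ × 1.245×10^-5 / 3.780² = 1.755×10^6 N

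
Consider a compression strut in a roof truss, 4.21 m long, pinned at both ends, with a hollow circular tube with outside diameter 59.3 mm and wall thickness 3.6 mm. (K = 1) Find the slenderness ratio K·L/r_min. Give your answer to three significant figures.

Inner diameter d_i = 59.3 − 2×3.6 = 52.10 mm
I = π(d_o⁴ − d_i⁴)/64 = π(59.3⁴ − 52.10⁴)/64 = 2.453×10^5 mm⁴
A = 630.0 mm²;  r_min = √(I/A) = √(2.453×10^5/630.0) = 19.73 mm
L_e = K·L = 1 × 4.21 m = 4.210 m = 4210.0 mm
λ = L_e / r_min = 4210.0 / 19.73 = 213

λ ≈ 213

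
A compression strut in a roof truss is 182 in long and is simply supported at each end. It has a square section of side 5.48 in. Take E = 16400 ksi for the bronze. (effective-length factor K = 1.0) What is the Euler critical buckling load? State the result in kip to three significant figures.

I = a⁴/12 = 5.48⁴/12 = 75.15 in⁴
Effective length L_e = K·L = 1 × 182 = 182.0 in
P_cr = π²EI / L_e² = π² × 16400×10³ × 75.15 / 182.0² = 3.672×10^5 lb

P_cr ≈ 367 kip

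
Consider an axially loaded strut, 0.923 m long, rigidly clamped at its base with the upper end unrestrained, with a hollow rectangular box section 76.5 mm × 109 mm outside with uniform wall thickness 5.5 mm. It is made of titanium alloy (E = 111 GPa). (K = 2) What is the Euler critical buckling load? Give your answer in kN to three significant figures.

Inner dimensions: h_i = 109 − 2×5.5 = 98.00 mm, b_i = 76.5 − 2×5.5 = 65.50 mm
Weak-axis I_min = (h_o·b_o³ − h_i·b_i³)/12 with b_o = 76.5, b_i = 65.50 mm (shorter outer/inner sides).
I_min = (109×76.5³ − 98.00×65.50³)/12 = 1.772×10^6 mm⁴
I = 1.772×10^6 mm⁴ = 1.772×10^-6 m⁴
Effective length L_e = K·L = 2 × 0.923 = 1.846 m
P_cr = π²EI / L_e² = π² × 111×10⁹ × 1.772×10^-6 / 1.846² = 5.696×10^5 N

P_cr ≈ 570 kN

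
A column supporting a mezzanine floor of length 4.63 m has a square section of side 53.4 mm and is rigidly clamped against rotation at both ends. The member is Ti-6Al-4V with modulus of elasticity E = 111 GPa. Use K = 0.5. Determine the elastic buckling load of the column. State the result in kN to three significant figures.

P_cr ≈ 139 kN

I = a⁴/12 = 53.4⁴/12 = 6.776×10^5 mm⁴
I = 6.776×10^5 mm⁴ = 6.776×10^-7 m⁴
Effective length L_e = K·L = 0.5 × 4.63 = 2.315 m
P_cr = π²EI / L_e² = π² × 111×10⁹ × 6.776×10^-7 / 2.315² = 1.385×10^5 N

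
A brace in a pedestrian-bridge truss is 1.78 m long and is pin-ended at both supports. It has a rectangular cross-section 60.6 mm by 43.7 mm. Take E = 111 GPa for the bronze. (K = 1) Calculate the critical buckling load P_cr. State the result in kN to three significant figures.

P_cr ≈ 146 kN

Buckling occurs about the weak axis: I_min = h·b³/12 with b = 43.7 mm (the shorter side).
I_min = 60.6×43.7³/12 = 4.214×10^5 mm⁴
I = 4.214×10^5 mm⁴ = 4.214×10^-7 m⁴
Effective length L_e = K·L = 1 × 1.78 = 1.780 m
P_cr = π²EI / L_e² = π² × 111×10⁹ × 4.214×10^-7 / 1.780² = 1.457×10^5 N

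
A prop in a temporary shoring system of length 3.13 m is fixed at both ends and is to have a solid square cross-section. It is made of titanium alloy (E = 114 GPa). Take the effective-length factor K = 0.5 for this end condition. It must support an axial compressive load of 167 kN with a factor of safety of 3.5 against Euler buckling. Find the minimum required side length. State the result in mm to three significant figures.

a ≈ 62.5 mm

Required P_cr = n·P = 3.5 × 167 = 584.5 kN
L_e = K·L = 0.5 × 3.13 = 1.565 m
Required I = P_cr·L_e²/(π²E) = 5.845×10^5 × 1.565² / (π² × 1.14×10^11) = 1.272×10^-6 m⁴
I_req = 1.272×10^6 mm⁴
Solid square: I = a⁴/12  ⇒  a = (12I)^(1/4) = (12×1.272×10^6)^(1/4) = 62.5 mm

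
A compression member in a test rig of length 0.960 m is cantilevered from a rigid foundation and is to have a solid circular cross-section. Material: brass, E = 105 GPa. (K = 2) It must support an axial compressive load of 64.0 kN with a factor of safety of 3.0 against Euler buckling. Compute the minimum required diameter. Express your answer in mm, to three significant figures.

d ≈ 61.1 mm

Required P_cr = n·P = 3.0 × 64.0 = 192.0 kN
L_e = K·L = 2 × 0.960 = 1.920 m
Required I = P_cr·L_e²/(π²E) = 1.920×10^5 × 1.920² / (π² × 1.05×10^11) = 6.830×10^-7 m⁴
I_req = 6.830×10^5 mm⁴
Solid circle: I = πd⁴/64  ⇒  d = (64I/π)^(1/4) = (64×6.830×10^5/π)^(1/4) = 61.1 mm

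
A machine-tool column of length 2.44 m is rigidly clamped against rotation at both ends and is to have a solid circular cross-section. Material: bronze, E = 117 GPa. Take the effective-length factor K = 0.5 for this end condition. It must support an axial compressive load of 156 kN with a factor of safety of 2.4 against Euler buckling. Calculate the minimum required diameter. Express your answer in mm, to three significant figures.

Required P_cr = n·P = 2.4 × 156 = 374.4 kN
L_e = K·L = 0.5 × 2.44 = 1.220 m
Required I = P_cr·L_e²/(π²E) = 3.744×10^5 × 1.220² / (π² × 1.17×10^11) = 4.826×10^-7 m⁴
I_req = 4.826×10^5 mm⁴
Solid circle: I = πd⁴/64  ⇒  d = (64I/π)^(1/4) = (64×4.826×10^5/π)^(1/4) = 56.0 mm

d ≈ 56.0 mm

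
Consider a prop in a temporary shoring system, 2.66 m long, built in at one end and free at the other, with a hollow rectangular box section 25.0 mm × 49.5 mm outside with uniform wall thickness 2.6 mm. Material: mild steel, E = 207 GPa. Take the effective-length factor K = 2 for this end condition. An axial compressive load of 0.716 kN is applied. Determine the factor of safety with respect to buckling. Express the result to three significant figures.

Inner dimensions: h_i = 49.5 − 2×2.6 = 44.30 mm, b_i = 25.0 − 2×2.6 = 19.80 mm
Weak-axis I_min = (h_o·b_o³ − h_i·b_i³)/12 with b_o = 25.0, b_i = 19.80 mm (shorter outer/inner sides).
I_min = (49.5×25.0³ − 44.30×19.80³)/12 = 3.580×10^4 mm⁴
I = 3.580×10^4 mm⁴ = 3.580×10^-8 m⁴
Effective length L_e = K·L = 2 × 2.66 = 5.320 m
P_cr = π²EI / L_e² = π² × 207×10⁹ × 3.580×10^-8 / 5.320² = 2.584×10^3 N
Factor of safety n = P_cr / P = 2.5840 / 0.716 = 3.61

n ≈ 3.61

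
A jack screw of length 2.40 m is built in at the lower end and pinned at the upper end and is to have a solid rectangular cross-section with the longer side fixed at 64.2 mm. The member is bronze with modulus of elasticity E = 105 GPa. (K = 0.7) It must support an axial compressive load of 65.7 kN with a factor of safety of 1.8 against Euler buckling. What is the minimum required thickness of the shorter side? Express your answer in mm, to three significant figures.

b ≈ 39.2 mm

Required P_cr = n·P = 1.8 × 65.7 = 118.3 kN
L_e = K·L = 0.7 × 2.40 = 1.680 m
Required I = P_cr·L_e²/(π²E) = 1.183×10^5 × 1.680² / (π² × 1.05×10^11) = 3.221×10^-7 m⁴
I_req = 3.221×10^5 mm⁴
Rectangle, weak axis: I_min = h·b³/12 with h = 64.2 mm fixed  ⇒  b = (12I/h)^(1/3) = 39.2 mm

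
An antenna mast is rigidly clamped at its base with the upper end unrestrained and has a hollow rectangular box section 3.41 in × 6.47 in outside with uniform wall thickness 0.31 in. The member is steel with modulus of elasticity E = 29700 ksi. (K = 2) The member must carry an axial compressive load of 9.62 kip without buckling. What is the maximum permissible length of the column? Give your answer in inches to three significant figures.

L_max ≈ 287 in

Inner dimensions: h_i = 6.47 − 2×0.31 = 5.850 in, b_i = 3.41 − 2×0.31 = 2.790 in
Weak-axis I_min = (h_o·b_o³ − h_i·b_i³)/12 with b_o = 3.41, b_i = 2.790 in (shorter outer/inner sides).
I_min = (6.47×3.41³ − 5.850×2.790³)/12 = 10.79 in⁴
At the buckling limit P_cr = P = 9.620×10^3 lb
From P_cr = π²EI/(K·L)²:  L = (1/K)·√(π²EI/P_cr) = (1/2)·√(π²×2.97×10^7×10.79/9.620×10^3)
L = 287 in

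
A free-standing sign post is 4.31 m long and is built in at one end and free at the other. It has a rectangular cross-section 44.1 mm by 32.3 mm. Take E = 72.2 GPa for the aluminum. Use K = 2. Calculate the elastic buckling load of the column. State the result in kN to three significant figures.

P_cr ≈ 1.19 kN

Buckling occurs about the weak axis: I_min = h·b³/12 with b = 32.3 mm (the shorter side).
I_min = 44.1×32.3³/12 = 1.238×10^5 mm⁴
I = 1.238×10^5 mm⁴ = 1.238×10^-7 m⁴
Effective length L_e = K·L = 2 × 4.31 = 8.620 m
P_cr = π²EI / L_e² = π² × 72.2×10⁹ × 1.238×10^-7 / 8.620² = 1.188×10^3 N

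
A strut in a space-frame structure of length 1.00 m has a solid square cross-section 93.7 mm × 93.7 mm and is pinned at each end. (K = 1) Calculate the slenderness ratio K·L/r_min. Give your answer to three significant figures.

λ ≈ 37.0

For a square r = a/√12 = 93.7/√12 = 27.05 mm
L_e = K·L = 1 × 1.00 m = 1.000 m = 1000.0 mm
λ = L_e / r_min = 1000.0 / 27.05 = 37.0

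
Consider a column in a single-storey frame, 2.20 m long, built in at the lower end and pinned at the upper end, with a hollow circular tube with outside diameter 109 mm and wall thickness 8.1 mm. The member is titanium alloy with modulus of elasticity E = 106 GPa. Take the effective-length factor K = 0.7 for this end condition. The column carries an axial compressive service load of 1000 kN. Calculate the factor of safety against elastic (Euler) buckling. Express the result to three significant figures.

n ≈ 1.45

Inner diameter d_i = 109 − 2×8.1 = 92.80 mm
I = π(d_o⁴ − d_i⁴)/64 = π(109⁴ − 92.80⁴)/64 = 3.289×10^6 mm⁴
I = 3.289×10^6 mm⁴ = 3.289×10^-6 m⁴
Effective length L_e = K·L = 0.7 × 2.20 = 1.540 m
P_cr = π²EI / L_e² = π² × 106×10⁹ × 3.289×10^-6 / 1.540² = 1.451×10^6 N
Factor of safety n = P_cr / P = 1450.7 / 1000 = 1.45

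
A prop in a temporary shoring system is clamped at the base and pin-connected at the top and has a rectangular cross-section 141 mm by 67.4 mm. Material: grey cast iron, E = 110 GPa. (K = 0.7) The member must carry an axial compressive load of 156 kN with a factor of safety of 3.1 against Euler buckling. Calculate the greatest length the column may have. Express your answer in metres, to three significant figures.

Buckling occurs about the weak axis: I_min = h·b³/12 with b = 67.4 mm (the shorter side).
I_min = 141×67.4³/12 = 3.598×10^6 mm⁴
I = 3.598×10^-6 m⁴
Required critical load P_cr = n·P = 3.1 × 156 = 483.6 kN = 4.836×10^5 N
From P_cr = π²EI/(K·L)²:  L = (1/K)·√(π²EI/P_cr) = (1/0.7)·√(π²×1.10×10^11×3.598×10^-6/4.836×10^5)
L = 4.06 m

L_max ≈ 4.06 m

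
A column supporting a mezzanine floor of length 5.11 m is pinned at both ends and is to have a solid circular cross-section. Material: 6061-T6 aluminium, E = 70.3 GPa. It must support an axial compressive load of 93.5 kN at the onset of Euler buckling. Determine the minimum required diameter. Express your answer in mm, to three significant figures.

d ≈ 92.0 mm

L_e = K·L = 1 × 5.11 = 5.110 m
Required I = P_cr·L_e²/(π²E) = 9.350×10^4 × 5.110² / (π² × 7.03×10^10) = 3.519×10^-6 m⁴
I_req = 3.519×10^6 mm⁴
Solid circle: I = πd⁴/64  ⇒  d = (64I/π)^(1/4) = (64×3.519×10^6/π)^(1/4) = 92.0 mm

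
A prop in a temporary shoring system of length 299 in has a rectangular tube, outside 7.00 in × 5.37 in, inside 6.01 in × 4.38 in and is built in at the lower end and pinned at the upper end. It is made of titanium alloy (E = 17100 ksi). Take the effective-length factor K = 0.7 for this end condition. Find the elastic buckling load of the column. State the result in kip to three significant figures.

P_cr ≈ 186 kip

Weak-axis I_min = (h_o·b_o³ − h_i·b_i³)/12 with b_o = 5.37, b_i = 4.380 in (shorter outer/inner sides).
I_min = (7.00×5.37³ − 6.010×4.380³)/12 = 48.25 in⁴
Effective length L_e = K·L = 0.7 × 299 = 209.3 in
P_cr = π²EI / L_e² = π² × 17100×10³ × 48.25 / 209.3² = 1.859×10^5 lb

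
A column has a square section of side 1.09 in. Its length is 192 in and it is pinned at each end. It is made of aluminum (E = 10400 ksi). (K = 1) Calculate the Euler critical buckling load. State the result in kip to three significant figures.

I = a⁴/12 = 1.09⁴/12 = 0.1176 in⁴
Effective length L_e = K·L = 1 × 192 = 192.0 in
P_cr = π²EI / L_e² = π² × 10400×10³ × 0.1176 / 192.0² = 327.5 lb

P_cr ≈ 0.328 kip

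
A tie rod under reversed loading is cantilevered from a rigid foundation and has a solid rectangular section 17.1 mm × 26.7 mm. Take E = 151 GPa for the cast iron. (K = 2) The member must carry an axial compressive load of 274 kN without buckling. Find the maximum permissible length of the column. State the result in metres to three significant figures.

L_max ≈ 0.123 m

Buckling occurs about the weak axis: I_min = h·b³/12 with b = 17.1 mm (the shorter side).
I_min = 26.7×17.1³/12 = 1.113×10^4 mm⁴
I = 1.113×10^-8 m⁴
At the buckling limit P_cr = P = 2.740×10^5 N
From P_cr = π²EI/(K·L)²:  L = (1/K)·√(π²EI/P_cr) = (1/2)·√(π²×1.51×10^11×1.113×10^-8/2.740×10^5)
L = 0.123 m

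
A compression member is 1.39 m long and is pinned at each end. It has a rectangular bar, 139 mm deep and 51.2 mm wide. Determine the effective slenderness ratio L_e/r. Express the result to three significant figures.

Buckling occurs about the weak axis: I_min = h·b³/12 with b = 51.2 mm (the shorter side).
I_min = 139×51.2³/12 = 1.555×10^6 mm⁴
A = 7.117×10^3 mm²;  r_min = √(I/A) = √(1.555×10^6/7.117×10^3) = 14.78 mm
L_e = K·L = 1 × 1.39 m = 1.390 m = 1390.0 mm
λ = L_e / r_min = 1390.0 / 14.78 = 94.0

λ ≈ 94.0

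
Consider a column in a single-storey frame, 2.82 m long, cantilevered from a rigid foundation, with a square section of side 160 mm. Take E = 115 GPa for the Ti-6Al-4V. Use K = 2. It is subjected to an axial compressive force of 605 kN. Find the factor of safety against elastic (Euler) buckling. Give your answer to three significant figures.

I = a⁴/12 = 160⁴/12 = 5.461×10^7 mm⁴
I = 5.461×10^7 mm⁴ = 5.461×10^-5 m⁴
Effective length L_e = K·L = 2 × 2.82 = 5.640 m
P_cr = π²EI / L_e² = π² × 115×10⁹ × 5.461×10^-5 / 5.640² = 1.949×10^6 N
Factor of safety n = P_cr / P = 1948.7 / 605 = 3.22

n ≈ 3.22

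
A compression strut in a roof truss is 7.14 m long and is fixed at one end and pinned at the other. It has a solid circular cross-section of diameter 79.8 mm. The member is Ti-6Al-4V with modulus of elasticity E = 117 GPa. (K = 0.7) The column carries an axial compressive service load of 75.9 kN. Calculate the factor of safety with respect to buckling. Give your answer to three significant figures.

n ≈ 1.21

I = πd⁴/64 = π×79.8⁴/64 = 1.991×10^6 mm⁴
I = 1.991×10^6 mm⁴ = 1.991×10^-6 m⁴
Effective length L_e = K·L = 0.7 × 7.14 = 4.998 m
P_cr = π²EI / L_e² = π² × 117×10⁹ × 1.991×10^-6 / 4.998² = 9.202×10^4 N
Factor of safety n = P_cr / P = 92.018 / 75.9 = 1.21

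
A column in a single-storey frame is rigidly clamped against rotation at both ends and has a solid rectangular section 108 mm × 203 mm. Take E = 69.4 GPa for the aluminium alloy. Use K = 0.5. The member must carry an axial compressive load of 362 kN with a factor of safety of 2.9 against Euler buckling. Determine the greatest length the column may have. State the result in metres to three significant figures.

Buckling occurs about the weak axis: I_min = h·b³/12 with b = 108 mm (the shorter side).
I_min = 203×108³/12 = 2.131×10^7 mm⁴
I = 2.131×10^-5 m⁴
Required critical load P_cr = n·P = 2.9 × 362 = 1050 kN = 1.050×10^6 N
From P_cr = π²EI/(K·L)²:  L = (1/K)·√(π²EI/P_cr) = (1/0.5)·√(π²×6.94×10^10×2.131×10^-5/1.050×10^6)
L = 7.46 m

L_max ≈ 7.46 m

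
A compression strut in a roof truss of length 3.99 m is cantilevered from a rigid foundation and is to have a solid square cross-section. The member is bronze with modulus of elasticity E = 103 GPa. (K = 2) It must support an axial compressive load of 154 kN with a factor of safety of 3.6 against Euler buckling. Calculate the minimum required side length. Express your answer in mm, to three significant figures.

a ≈ 143 mm

Required P_cr = n·P = 3.6 × 154 = 554.4 kN
L_e = K·L = 2 × 3.99 = 7.980 m
Required I = P_cr·L_e²/(π²E) = 5.544×10^5 × 7.980² / (π² × 1.03×10^11) = 3.473×10^-5 m⁴
I_req = 3.473×10^7 mm⁴
Solid square: I = a⁴/12  ⇒  a = (12I)^(1/4) = (12×3.473×10^7)^(1/4) = 143 mm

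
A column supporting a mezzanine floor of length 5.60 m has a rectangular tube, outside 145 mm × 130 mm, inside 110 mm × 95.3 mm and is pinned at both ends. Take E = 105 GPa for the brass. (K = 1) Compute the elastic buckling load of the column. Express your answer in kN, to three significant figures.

P_cr ≈ 615 kN

Weak-axis I_min = (h_o·b_o³ − h_i·b_i³)/12 with b_o = 130, b_i = 95.30 mm (shorter outer/inner sides).
I_min = (145×130³ − 110.0×95.30³)/12 = 1.861×10^7 mm⁴
I = 1.861×10^7 mm⁴ = 1.861×10^-5 m⁴
Effective length L_e = K·L = 1 × 5.60 = 5.600 m
P_cr = π²EI / L_e² = π² × 105×10⁹ × 1.861×10^-5 / 5.600² = 6.151×10^5 N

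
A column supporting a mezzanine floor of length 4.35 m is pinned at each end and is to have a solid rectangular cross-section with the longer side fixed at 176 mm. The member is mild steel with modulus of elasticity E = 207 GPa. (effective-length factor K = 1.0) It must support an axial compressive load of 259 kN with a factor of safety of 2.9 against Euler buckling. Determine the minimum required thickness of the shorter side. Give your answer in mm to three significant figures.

Required P_cr = n·P = 2.9 × 259 = 751.1 kN
L_e = K·L = 1 × 4.35 = 4.350 m
Required I = P_cr·L_e²/(π²E) = 7.511×10^5 × 4.350² / (π² × 2.07×10^11) = 6.957×10^-6 m⁴
I_req = 6.957×10^6 mm⁴
Rectangle, weak axis: I_min = h·b³/12 with h = 176 mm fixed  ⇒  b = (12I/h)^(1/3) = 78.0 mm

b ≈ 78.0 mm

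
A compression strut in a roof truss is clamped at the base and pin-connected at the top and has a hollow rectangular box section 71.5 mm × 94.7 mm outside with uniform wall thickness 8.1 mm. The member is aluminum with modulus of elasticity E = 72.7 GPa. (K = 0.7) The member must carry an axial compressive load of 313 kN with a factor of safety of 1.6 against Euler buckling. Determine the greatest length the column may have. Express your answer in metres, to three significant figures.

Inner dimensions: h_i = 94.7 − 2×8.1 = 78.50 mm, b_i = 71.5 − 2×8.1 = 55.30 mm
Weak-axis I_min = (h_o·b_o³ − h_i·b_i³)/12 with b_o = 71.5, b_i = 55.30 mm (shorter outer/inner sides).
I_min = (94.7×71.5³ − 78.50×55.30³)/12 = 1.778×10^6 mm⁴
I = 1.778×10^-6 m⁴
Required critical load P_cr = n·P = 1.6 × 313 = 500.8 kN = 5.008×10^5 N
From P_cr = π²EI/(K·L)²:  L = (1/K)·√(π²EI/P_cr) = (1/0.7)·√(π²×7.27×10^10×1.778×10^-6/5.008×10^5)
L = 2.28 m

L_max ≈ 2.28 m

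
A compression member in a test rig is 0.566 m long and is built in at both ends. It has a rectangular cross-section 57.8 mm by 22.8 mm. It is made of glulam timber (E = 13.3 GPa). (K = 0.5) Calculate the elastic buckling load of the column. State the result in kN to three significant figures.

P_cr ≈ 93.6 kN

Buckling occurs about the weak axis: I_min = h·b³/12 with b = 22.8 mm (the shorter side).
I_min = 57.8×22.8³/12 = 5.709×10^4 mm⁴
I = 5.709×10^4 mm⁴ = 5.709×10^-8 m⁴
Effective length L_e = K·L = 0.5 × 0.566 = 0.2830 m
P_cr = π²EI / L_e² = π² × 13.3×10⁹ × 5.709×10^-8 / 0.2830² = 9.357×10^4 N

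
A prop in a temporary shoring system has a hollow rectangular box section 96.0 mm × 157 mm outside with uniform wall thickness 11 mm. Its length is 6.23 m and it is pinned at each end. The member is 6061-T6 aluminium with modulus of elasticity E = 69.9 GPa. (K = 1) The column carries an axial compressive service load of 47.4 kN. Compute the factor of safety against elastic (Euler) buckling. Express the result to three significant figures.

Inner dimensions: h_i = 157 − 2×11 = 135.0 mm, b_i = 96.0 − 2×11 = 74.00 mm
Weak-axis I_min = (h_o·b_o³ − h_i·b_i³)/12 with b_o = 96.0, b_i = 74.00 mm (shorter outer/inner sides).
I_min = (157×96.0³ − 135.0×74.00³)/12 = 7.017×10^6 mm⁴
I = 7.017×10^6 mm⁴ = 7.017×10^-6 m⁴
Effective length L_e = K·L = 1 × 6.23 = 6.230 m
P_cr = π²EI / L_e² = π² × 69.9×10⁹ × 7.017×10^-6 / 6.230² = 1.247×10^5 N
Factor of safety n = P_cr / P = 124.72 / 47.4 = 2.63

n ≈ 2.63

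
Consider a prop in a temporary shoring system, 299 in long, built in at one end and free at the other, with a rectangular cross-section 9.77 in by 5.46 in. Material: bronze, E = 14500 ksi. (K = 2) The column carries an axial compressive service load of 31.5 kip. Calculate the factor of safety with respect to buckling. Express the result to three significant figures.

n ≈ 1.68

Buckling occurs about the weak axis: I_min = h·b³/12 with b = 5.46 in (the shorter side).
I_min = 9.77×5.46³/12 = 132.5 in⁴
Effective length L_e = K·L = 2 × 299 = 598.0 in
P_cr = π²EI / L_e² = π² × 14500×10³ × 132.5 / 598.0² = 5.303×10^4 lb
Factor of safety n = P_cr / P = 53.034 / 31.5 = 1.68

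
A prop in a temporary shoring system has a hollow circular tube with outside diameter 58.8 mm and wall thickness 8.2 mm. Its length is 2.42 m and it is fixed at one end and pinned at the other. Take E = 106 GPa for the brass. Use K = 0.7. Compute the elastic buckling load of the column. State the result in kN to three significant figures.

P_cr ≈ 156 kN

Inner diameter d_i = 58.8 − 2×8.2 = 42.40 mm
I = π(d_o⁴ − d_i⁴)/64 = π(58.8⁴ − 42.40⁴)/64 = 4.281×10^5 mm⁴
I = 4.281×10^5 mm⁴ = 4.281×10^-7 m⁴
Effective length L_e = K·L = 0.7 × 2.42 = 1.694 m
P_cr = π²EI / L_e² = π² × 106×10⁹ × 4.281×10^-7 / 1.694² = 1.561×10^5 N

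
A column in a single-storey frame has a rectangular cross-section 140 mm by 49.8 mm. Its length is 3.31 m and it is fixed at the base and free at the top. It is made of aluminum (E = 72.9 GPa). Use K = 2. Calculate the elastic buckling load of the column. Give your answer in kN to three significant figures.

Buckling occurs about the weak axis: I_min = h·b³/12 with b = 49.8 mm (the shorter side).
I_min = 140×49.8³/12 = 1.441×10^6 mm⁴
I = 1.441×10^6 mm⁴ = 1.441×10^-6 m⁴
Effective length L_e = K·L = 2 × 3.31 = 6.620 m
P_cr = π²EI / L_e² = π² × 72.9×10⁹ × 1.441×10^-6 / 6.620² = 2.366×10^4 N

P_cr ≈ 23.7 kN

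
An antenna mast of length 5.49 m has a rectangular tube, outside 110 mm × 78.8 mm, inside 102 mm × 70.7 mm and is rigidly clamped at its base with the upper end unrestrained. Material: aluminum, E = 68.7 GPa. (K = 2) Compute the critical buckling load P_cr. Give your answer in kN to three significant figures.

P_cr ≈ 8.33 kN

Weak-axis I_min = (h_o·b_o³ − h_i·b_i³)/12 with b_o = 78.8, b_i = 70.70 mm (shorter outer/inner sides).
I_min = (110×78.8³ − 102.0×70.70³)/12 = 1.481×10^6 mm⁴
I = 1.481×10^6 mm⁴ = 1.481×10^-6 m⁴
Effective length L_e = K·L = 2 × 5.49 = 10.98 m
P_cr = π²EI / L_e² = π² × 68.7×10⁹ × 1.481×10^-6 / 10.98² = 8.332×10^3 N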